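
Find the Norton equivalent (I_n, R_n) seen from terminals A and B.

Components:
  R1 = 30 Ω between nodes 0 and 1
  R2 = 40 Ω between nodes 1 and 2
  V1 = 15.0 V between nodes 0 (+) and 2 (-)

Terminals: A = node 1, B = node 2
Find the Thévenin equivalent first; then I_n = V_th/R_th and R_n = R_th.
Step 1 — V_th is the open-circuit voltage V_A - V_B (nothing connected across the terminals).
Nodal analysis, taking node 2 as the 0 V reference.
Source V1 fixes V_0 = 15 V.
KCL at each unknown node (sum of currents leaving = 0; resistances in Ω):
  Node 1: (V_1 - 15)/30 + (V_1 - 0)/40 = 0
Collecting terms: 0.05833 × V_1 = 0.5  =>  V_1 = 8.571 V
V_th = V_1 - V_2 = 8.571 - 0 = 8.571 V
Step 2 — R_th: zero the source — replace V1 by a short circuit (node 2 merges into node 0) — and find the resistance seen between A (node 1) and B (node 0).
Reduce the network between node 1 (A) and node 0 (B) by series/parallel combination:
  Rp1 = R1 ‖ R2 (parallel, both between nodes 0 and 1) = 1/(1/30 + 1/40) = 17.14 Ω
R_th = 17.14 Ω
I_n = V_th/R_th = 8.571/17.14 = 0.5 A, and R_n = R_th = 17.14 Ω

Final answer: I_n = 0.5 A, R_n = 17.14 Ω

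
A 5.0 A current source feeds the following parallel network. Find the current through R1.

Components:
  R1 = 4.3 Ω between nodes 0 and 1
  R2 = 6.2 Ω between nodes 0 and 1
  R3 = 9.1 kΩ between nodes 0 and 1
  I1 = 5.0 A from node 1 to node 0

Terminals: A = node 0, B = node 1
All resistors sit directly between nodes 0 and 1, so they are in parallel and share one voltage V; the full source current 5 A splits among them.
1/R_par = 1/4.3 + 1/6.2 + 1/9100 = 0.394 S  =>  R_par = 2.538 Ω
V = I × R_par = 5 × 2.538 = 12.69 V
I_R1 = V/R1 = 12.69/4.3 = 2.952 A

Final answer: 2.952 A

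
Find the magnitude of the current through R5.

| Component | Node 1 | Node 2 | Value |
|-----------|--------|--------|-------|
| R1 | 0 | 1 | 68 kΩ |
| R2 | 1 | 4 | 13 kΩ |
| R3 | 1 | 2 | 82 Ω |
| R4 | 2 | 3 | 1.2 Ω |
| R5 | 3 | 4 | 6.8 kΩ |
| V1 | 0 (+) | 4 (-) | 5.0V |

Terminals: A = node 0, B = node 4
Nodal analysis, taking node 4 as the 0 V reference.
Source V1 fixes V_0 = 5 V.
KCL at each unknown node (sum of currents leaving = 0; resistances in Ω):
  Node 1: (V_1 - 5)/68000 + (V_1 - 0)/13000 + (V_1 - V_2)/82 = 0
  Node 2: (V_2 - V_1)/82 + (V_2 - V_3)/1.2 = 0
  Node 3: (V_3 - V_2)/1.2 + (V_3 - 0)/6800 = 0
Collecting terms (coefficients in siemens):
  0.01229·V_1 - 0.0122·V_2 = 0.00007353
  0.8455·V_2 - 0.0122·V_1 - 0.8333·V_3 = 0
  0.8335·V_3 - 0.8333·V_2 = 0
Solving these 3 simultaneous equations (Gaussian elimination) gives:
  V_1 = 0.3104 V, V_2 = 0.3067 V, V_3 = 0.3066 V
I_R5 = (V_3 - V_4)/R5 = (0.3066 - 0)/6800 = 0.00004509 A
|I_R5| = 0.00004509 A

Final answer: |I_R5| = 4.509e-05 A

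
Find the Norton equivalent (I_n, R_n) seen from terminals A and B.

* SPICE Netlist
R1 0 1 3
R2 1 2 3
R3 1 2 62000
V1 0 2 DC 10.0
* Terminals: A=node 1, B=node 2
Find the Thévenin equivalent first; then I_n = V_th/R_th and R_n = R_th.
Step 1 — V_th is the open-circuit voltage V_A - V_B (nothing connected across the terminals).
Nodal analysis, taking node 2 as the 0 V reference.
Source V1 fixes V_0 = 10 V.
KCL at each unknown node (sum of currents leaving = 0; resistances in Ω):
  Node 1: (V_1 - 10)/3 + (V_1 - 0)/3 + (V_1 - 0)/62000 = 0
Collecting terms: 0.6667 × V_1 = 3.333  =>  V_1 = 5 V
V_th = V_1 - V_2 = 5 - 0 = 5 V
Step 2 — R_th: zero the source — replace V1 by a short circuit (node 2 merges into node 0) — and find the resistance seen between A (node 1) and B (node 0).
Reduce the network between node 1 (A) and node 0 (B) by series/parallel combination:
  Rp1 = R1 ‖ R2 ‖ R3 (parallel, all between nodes 0 and 1) = 1/(1/3 + 1/3 + 1/62000) = 1.5 Ω
R_th = 1.5 Ω
I_n = V_th/R_th = 5/1.5 = 3.333 A, and R_n = R_th = 1.5 Ω

Final answer: I_n = 3.333 A, R_n = 1.5 Ω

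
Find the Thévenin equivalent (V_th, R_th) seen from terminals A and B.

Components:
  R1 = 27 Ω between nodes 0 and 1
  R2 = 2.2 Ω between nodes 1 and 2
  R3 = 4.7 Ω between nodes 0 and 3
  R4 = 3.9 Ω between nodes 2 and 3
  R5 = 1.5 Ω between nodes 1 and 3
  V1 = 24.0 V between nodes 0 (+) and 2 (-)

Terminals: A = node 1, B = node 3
Step 1 — V_th is the open-circuit voltage V_A - V_B (nothing connected across the terminals).
Nodal analysis, taking node 2 as the 0 V reference.
Source V1 fixes V_0 = 24 V.
KCL at each unknown node (sum of currents leaving = 0; resistances in Ω):
  Node 1: (V_1 - 24)/27 + (V_1 - 0)/2.2 + (V_1 - V_3)/1.5 = 0
  Node 3: (V_3 - 24)/4.7 + (V_3 - 0)/3.9 + (V_3 - V_1)/1.5 = 0
Collecting terms (coefficients in siemens):
  1.158·V_1 - 0.6667·V_3 = 0.8889
  1.136·V_3 - 0.6667·V_1 = 5.106
Determinant D = (1.158)(1.136) - (-0.6667)(-0.6667) = 0.8711
V_1 = [(0.8889)(1.136) - (-0.6667)(5.106)]/D = 5.067 V
V_3 = [(1.158)(5.106) - (0.8889)(-0.6667)]/D = 7.47 V
V_th = V_1 - V_3 = 5.067 - 7.47 = -2.403 V
Step 2 — R_th: zero the source — replace V1 by a short circuit (node 2 merges into node 0) — and find the resistance seen between A (node 1) and B (node 3).
Reduce the network between node 1 (A) and node 3 (B) by series/parallel combination:
  Rp1 = R1 ‖ R2 (parallel, both between nodes 0 and 1) = 1/(1/27 + 1/2.2) = 2.034 Ω
  Rp2 = R3 ‖ R4 (parallel, both between nodes 0 and 3) = 1/(1/4.7 + 1/3.9) = 2.131 Ω
  Rs1 = Rp1 + Rp2 (series, joined only at node 0) = 2.034 + 2.131 = 4.166 Ω
  Rp3 = R5 ‖ Rs1 (parallel, both between nodes 1 and 3) = 1/(1/1.5 + 1/4.166) = 1.103 Ω
R_th = 1.103 Ω

Final answer: V_th = -2.403 V, R_th = 1.103 Ω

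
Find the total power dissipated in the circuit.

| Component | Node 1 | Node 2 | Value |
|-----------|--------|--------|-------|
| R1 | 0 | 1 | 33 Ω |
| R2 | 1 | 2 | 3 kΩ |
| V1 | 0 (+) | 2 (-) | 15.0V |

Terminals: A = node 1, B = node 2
Nodal analysis, taking node 2 as the 0 V reference.
Source V1 fixes V_0 = 15 V.
KCL at each unknown node (sum of currents leaving = 0; resistances in Ω):
  Node 1: (V_1 - 15)/33 + (V_1 - 0)/3000 = 0
Collecting terms: 0.03064 × V_1 = 0.4545  =>  V_1 = 14.84 V
Power in each resistor, P = (ΔV)²/R:
  P_R1 = (15 - 14.84)²/33 = 0.0008071 W
  P_R2 = (14.84 - 0)²/3000 = 0.07338 W
P_total = P_R1 + P_R2 = 0.07418 W

Final answer: 0.07418 W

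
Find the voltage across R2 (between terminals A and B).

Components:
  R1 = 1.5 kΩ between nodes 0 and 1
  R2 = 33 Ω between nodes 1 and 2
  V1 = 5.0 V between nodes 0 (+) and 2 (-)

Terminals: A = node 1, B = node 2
R1 and R2 are in series across V1 (node 0 → node 1 → node 2), and the output A–B is taken across R2, so this is a voltage divider.
Series current: I = V1/(R1 + R2) = 5/(1500 + 33) = 5/1533 = 0.003262 A
V_R2 = I × R2 = V1 × R2/(R1 + R2) = 5 × 33/1533 = 0.1076 V

Final answer: 0.1076 V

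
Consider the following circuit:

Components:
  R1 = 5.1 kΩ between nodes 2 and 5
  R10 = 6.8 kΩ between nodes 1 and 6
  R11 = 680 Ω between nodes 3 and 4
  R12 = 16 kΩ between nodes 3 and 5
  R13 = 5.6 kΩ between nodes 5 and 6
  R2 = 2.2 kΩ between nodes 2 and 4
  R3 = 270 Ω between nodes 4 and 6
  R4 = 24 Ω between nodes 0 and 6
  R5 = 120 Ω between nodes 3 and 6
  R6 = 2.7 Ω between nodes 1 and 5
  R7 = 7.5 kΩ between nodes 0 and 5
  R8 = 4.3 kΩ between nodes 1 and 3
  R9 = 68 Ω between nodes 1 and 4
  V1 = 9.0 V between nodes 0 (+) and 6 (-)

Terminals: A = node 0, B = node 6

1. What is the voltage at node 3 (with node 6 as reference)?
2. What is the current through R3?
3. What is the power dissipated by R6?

Nodal analysis, taking node 6 as the 0 V reference.
Source V1 fixes V_0 = 9 V.
KCL at each unknown node (sum of currents leaving = 0; resistances in Ω):
  Node 1: (V_1 - V_5)/2.7 + (V_1 - V_3)/4300 + (V_1 - V_4)/68 + (V_1 - 0)/6800 = 0
  Node 2: (V_2 - V_5)/5100 + (V_2 - V_4)/2200 = 0
  Node 3: (V_3 - 0)/120 + (V_3 - V_1)/4300 + (V_3 - V_4)/680 + (V_3 - V_5)/16000 = 0
  Node 4: (V_4 - V_2)/2200 + (V_4 - 0)/270 + (V_4 - V_1)/68 + (V_4 - V_3)/680 = 0
  Node 5: (V_5 - V_2)/5100 + (V_5 - V_1)/2.7 + (V_5 - 9)/7500 + (V_5 - V_3)/16000 + (V_5 - 0)/5600 = 0
Collecting terms (coefficients in siemens):
  0.3855·V_1 - 0.0002326·V_3 - 0.01471·V_4 - 0.3704·V_5 = 0
  0.0006506·V_2 - 0.0004545·V_4 - 0.0001961·V_5 = 0
  0.0101·V_3 - 0.0002326·V_1 - 0.001471·V_4 - 0.0000625·V_5 = 0
  0.02033·V_4 - 0.01471·V_1 - 0.0004545·V_2 - 0.001471·V_3 = 0
  0.3709·V_5 - 0.3704·V_1 - 0.0001961·V_2 - 0.0000625·V_3 = 0.0012
Solving these 5 simultaneous equations (Gaussian elimination) gives:
  V_1 = 0.2725 V, V_2 = 0.2262 V, V_3 = 0.03782 V, V_4 = 0.2049 V
  V_5 = 0.2755 V
Part 1:
  Read off the nodal solution: V_3 = 0.03782 V
Part 2:
  I_R3 = (V_4 - V_6)/R3 = (0.2049 - 0)/270 = 0.0007589 A
  Magnitude: I_R3 = 0.0007589 A
Part 3:
  I_R6 = (V_1 - V_5)/R6 = (0.2725 - 0.2755)/2.7 = -0.00109 A
  P_R6 = I_R6² × R6 = (-0.00109)² × 2.7 = 0.000003205 W

Final answers:
1. V_3 = 0.03782 V
2. I_R3 = 0.0007589 A
3. P_R6 = 3.205e-06 W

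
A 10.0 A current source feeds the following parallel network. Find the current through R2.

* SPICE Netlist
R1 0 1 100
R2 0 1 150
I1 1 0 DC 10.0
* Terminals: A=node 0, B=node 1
All resistors sit directly between nodes 0 and 1, so they are in parallel and share one voltage V; the full source current 10 A splits among them.
1/R_par = 1/100 + 1/150 = 0.01667 S  =>  R_par = 60 Ω
V = I × R_par = 10 × 60 = 600 V
I_R2 = V/R2 = 600/150 = 4 A

Final answer: 4 A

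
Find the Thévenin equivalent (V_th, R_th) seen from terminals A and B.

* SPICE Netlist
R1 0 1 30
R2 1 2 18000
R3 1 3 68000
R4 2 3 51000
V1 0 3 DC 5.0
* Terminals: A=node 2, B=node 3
Step 1 — V_th is the open-circuit voltage V_A - V_B (nothing connected across the terminals).
Nodal analysis, taking node 3 as the 0 V reference.
Source V1 fixes V_0 = 5 V.
KCL at each unknown node (sum of currents leaving = 0; resistances in Ω):
  Node 1: (V_1 - 5)/30 + (V_1 - V_2)/18000 + (V_1 - 0)/68000 = 0
  Node 2: (V_2 - V_1)/18000 + (V_2 - 0)/51000 = 0
Collecting terms (coefficients in siemens):
  0.0334·V_1 - 0.00005556·V_2 = 0.1667
  0.00007516·V_2 - 0.00005556·V_1 = 0
Determinant D = (0.0334)(0.00007516) - (-0.00005556)(-0.00005556) = 0.000002508
V_1 = [(0.1667)(0.00007516) - (-0.00005556)(0)]/D = 4.996 V
V_2 = [(0.0334)(0) - (0.1667)(-0.00005556)]/D = 3.692 V
V_th = V_2 - V_3 = 3.692 - 0 = 3.692 V
Step 2 — R_th: zero the source — replace V1 by a short circuit (node 3 merges into node 0) — and find the resistance seen between A (node 2) and B (node 0).
Reduce the network between node 2 (A) and node 0 (B) by series/parallel combination:
  Rp1 = R1 ‖ R3 (parallel, both between nodes 0 and 1) = 1/(1/30 + 1/68000) = 29.99 Ω
  Rs1 = R2 + Rp1 (series, joined only at node 1) = 18000 + 29.99 = 18030 Ω
  Rp2 = R4 ‖ Rs1 (parallel, both between nodes 0 and 2) = 1/(1/51000 + 1/18030) = 13320 Ω
R_th = 13.32 kΩ

Final answer: V_th = 3.692 V, R_th = 13.32 kΩ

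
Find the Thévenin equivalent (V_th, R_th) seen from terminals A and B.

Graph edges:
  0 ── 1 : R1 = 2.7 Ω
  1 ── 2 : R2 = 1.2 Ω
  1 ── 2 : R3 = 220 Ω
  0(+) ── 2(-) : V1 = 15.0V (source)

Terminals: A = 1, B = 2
Step 1 — V_th is the open-circuit voltage V_A - V_B (nothing connected across the terminals).
Nodal analysis, taking node 2 as the 0 V reference.
Source V1 fixes V_0 = 15 V.
KCL at each unknown node (sum of currents leaving = 0; resistances in Ω):
  Node 1: (V_1 - 15)/2.7 + (V_1 - 0)/1.2 + (V_1 - 0)/220 = 0
Collecting terms: 1.208 × V_1 = 5.556  =>  V_1 = 4.598 V
V_th = V_1 - V_2 = 4.598 - 0 = 4.598 V
Step 2 — R_th: zero the source — replace V1 by a short circuit (node 2 merges into node 0) — and find the resistance seen between A (node 1) and B (node 0).
Reduce the network between node 1 (A) and node 0 (B) by series/parallel combination:
  Rp1 = R1 ‖ R2 ‖ R3 (parallel, all between nodes 0 and 1) = 1/(1/2.7 + 1/1.2 + 1/220) = 0.8276 Ω
R_th = 0.8276 Ω

Final answer: V_th = 4.598 V, R_th = 0.8276 Ω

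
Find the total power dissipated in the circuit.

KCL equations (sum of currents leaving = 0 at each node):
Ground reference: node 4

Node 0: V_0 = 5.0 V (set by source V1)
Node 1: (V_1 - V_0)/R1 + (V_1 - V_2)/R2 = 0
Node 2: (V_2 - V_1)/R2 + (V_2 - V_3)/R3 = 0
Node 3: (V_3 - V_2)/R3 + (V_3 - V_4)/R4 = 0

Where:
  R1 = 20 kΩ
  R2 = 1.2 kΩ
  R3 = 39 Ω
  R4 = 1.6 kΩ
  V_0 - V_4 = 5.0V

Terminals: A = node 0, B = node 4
Nodal analysis, taking node 4 as the 0 V reference.
Source V1 fixes V_0 = 5 V.
KCL at each unknown node (sum of currents leaving = 0; resistances in Ω):
  Node 1: (V_1 - 5)/20000 + (V_1 - V_2)/1200 = 0
  Node 2: (V_2 - V_1)/1200 + (V_2 - V_3)/39 = 0
  Node 3: (V_3 - V_2)/39 + (V_3 - 0)/1600 = 0
Collecting terms (coefficients in siemens):
  0.0008833·V_1 - 0.0008333·V_2 = 0.00025
  0.02647·V_2 - 0.0008333·V_1 - 0.02564·V_3 = 0
  0.02627·V_3 - 0.02564·V_2 = 0
Solving these 3 simultaneous equations (Gaussian elimination) gives:
  V_1 = 0.6215 V, V_2 = 0.3588 V, V_3 = 0.3503 V
Power in each resistor, P = (ΔV)²/R:
  P_R1 = (5 - 0.6215)²/20000 = 0.0009586 W
  P_R2 = (0.6215 - 0.3588)²/1200 = 0.00005751 W
  P_R3 = (0.3588 - 0.3503)²/39 = 0.000001869 W
  P_R4 = (0.3503 - 0)²/1600 = 0.00007668 W
P_total = P_R1 + P_R2 + P_R3 + P_R4 = 0.001095 W

Final answer: 0.001095 W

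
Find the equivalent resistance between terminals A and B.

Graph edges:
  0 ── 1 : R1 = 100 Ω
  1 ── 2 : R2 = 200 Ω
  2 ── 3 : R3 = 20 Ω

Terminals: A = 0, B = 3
Reduce the network between node 0 (A) and node 3 (B) by series/parallel combination:
  Rs1 = R1 + R2 (series, joined only at node 1) = 100 + 200 = 300 Ω
  Rs2 = R3 + Rs1 (series, joined only at node 2) = 20 + 300 = 320 Ω
R_eq = 320 Ω

Final answer: 320 Ω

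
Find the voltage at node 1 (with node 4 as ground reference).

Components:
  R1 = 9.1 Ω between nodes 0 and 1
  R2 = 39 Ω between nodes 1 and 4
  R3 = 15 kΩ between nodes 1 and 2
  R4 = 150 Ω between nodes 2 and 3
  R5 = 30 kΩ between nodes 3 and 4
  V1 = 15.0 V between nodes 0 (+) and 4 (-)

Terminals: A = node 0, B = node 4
Nodal analysis, taking node 4 as the 0 V reference.
Source V1 fixes V_0 = 15 V.
KCL at each unknown node (sum of currents leaving = 0; resistances in Ω):
  Node 1: (V_1 - 15)/9.1 + (V_1 - 0)/39 + (V_1 - V_2)/15000 = 0
  Node 2: (V_2 - V_1)/15000 + (V_2 - V_3)/150 = 0
  Node 3: (V_3 - V_2)/150 + (V_3 - 0)/30000 = 0
Collecting terms (coefficients in siemens):
  0.1356·V_1 - 0.00006667·V_2 = 1.648
  0.006733·V_2 - 0.00006667·V_1 - 0.006667·V_3 = 0
  0.0067·V_3 - 0.006667·V_2 = 0
Solving these 3 simultaneous equations (Gaussian elimination) gives:
  V_1 = 12.16 V, V_2 = 8.12 V, V_3 = 8.08 V
The requested potential is V_1 = 12.16 V.

Final answer: V_1 = 12.16 V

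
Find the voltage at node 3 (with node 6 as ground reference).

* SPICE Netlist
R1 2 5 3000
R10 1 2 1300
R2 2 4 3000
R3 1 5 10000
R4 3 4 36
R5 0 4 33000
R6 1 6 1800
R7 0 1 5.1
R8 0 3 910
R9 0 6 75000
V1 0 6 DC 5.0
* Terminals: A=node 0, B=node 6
Nodal analysis, taking node 6 as the 0 V reference.
Source V1 fixes V_0 = 5 V.
KCL at each unknown node (sum of currents leaving = 0; resistances in Ω):
  Node 1: (V_1 - V_5)/10000 + (V_1 - 0)/1800 + (V_1 - 5)/5.1 + (V_1 - V_2)/1300 = 0
  Node 2: (V_2 - V_5)/3000 + (V_2 - V_4)/3000 + (V_2 - V_1)/1300 = 0
  Node 3: (V_3 - V_4)/36 + (V_3 - 5)/910 = 0
  Node 4: (V_4 - V_2)/3000 + (V_4 - V_3)/36 + (V_4 - 5)/33000 = 0
  Node 5: (V_5 - V_2)/3000 + (V_5 - V_1)/10000 = 0
Collecting terms (coefficients in siemens):
  0.1975·V_1 - 0.0007692·V_2 - 0.0001·V_5 = 0.9804
  0.001436·V_2 - 0.0007692·V_1 - 0.0003333·V_4 - 0.0003333·V_5 = 0
  0.02888·V_3 - 0.02778·V_4 = 0.005495
  0.02814·V_4 - 0.0003333·V_2 - 0.02778·V_3 = 0.0001515
  0.0004333·V_5 - 0.0001·V_1 - 0.0003333·V_2 = 0
Solving these 5 simultaneous equations (Gaussian elimination) gives:
  V_1 = 4.986 V, V_2 = 4.989 V, V_3 = 4.998 V, V_4 = 4.997 V
  V_5 = 4.988 V
The requested potential is V_3 = 4.998 V.

Final answer: V_3 = 4.998 V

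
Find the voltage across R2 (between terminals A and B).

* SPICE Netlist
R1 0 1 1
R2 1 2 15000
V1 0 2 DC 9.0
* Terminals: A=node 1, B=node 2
R1 and R2 are in series across V1 (node 0 → node 1 → node 2), and the output A–B is taken across R2, so this is a voltage divider.
Series current: I = V1/(R1 + R2) = 9/(1 + 15000) = 9/15000 = 0.0006 A
V_R2 = I × R2 = V1 × R2/(R1 + R2) = 9 × 15000/15000 = 8.999 V

Final answer: 8.999 V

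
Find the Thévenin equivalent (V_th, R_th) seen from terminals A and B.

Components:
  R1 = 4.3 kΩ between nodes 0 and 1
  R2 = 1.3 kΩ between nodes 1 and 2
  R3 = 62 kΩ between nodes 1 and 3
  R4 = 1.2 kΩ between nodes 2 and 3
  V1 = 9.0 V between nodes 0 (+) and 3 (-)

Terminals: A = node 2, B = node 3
Step 1 — V_th is the open-circuit voltage V_A - V_B (nothing connected across the terminals).
Nodal analysis, taking node 3 as the 0 V reference.
Source V1 fixes V_0 = 9 V.
KCL at each unknown node (sum of currents leaving = 0; resistances in Ω):
  Node 1: (V_1 - 9)/4300 + (V_1 - V_2)/1300 + (V_1 - 0)/62000 = 0
  Node 2: (V_2 - V_1)/1300 + (V_2 - 0)/1200 = 0
Collecting terms (coefficients in siemens):
  0.001018·V_1 - 0.0007692·V_2 = 0.002093
  0.001603·V_2 - 0.0007692·V_1 = 0
Determinant D = (0.001018)(0.001603) - (-0.0007692)(-0.0007692) = 0.00000104
V_1 = [(0.002093)(0.001603) - (-0.0007692)(0)]/D = 3.227 V
V_2 = [(0.001018)(0) - (0.002093)(-0.0007692)]/D = 1.549 V
V_th = V_2 - V_3 = 1.549 - 0 = 1.549 V
Step 2 — R_th: zero the source — replace V1 by a short circuit (node 3 merges into node 0) — and find the resistance seen between A (node 2) and B (node 0).
Reduce the network between node 2 (A) and node 0 (B) by series/parallel combination:
  Rp1 = R1 ‖ R3 (parallel, both between nodes 0 and 1) = 1/(1/4300 + 1/62000) = 4021 Ω
  Rs1 = R2 + Rp1 (series, joined only at node 1) = 1300 + 4021 = 5321 Ω
  Rp2 = R4 ‖ Rs1 (parallel, both between nodes 0 and 2) = 1/(1/1200 + 1/5321) = 979.2 Ω
R_th = 979.2 Ω

Final answer: V_th = 1.549 V, R_th = 979.2 Ω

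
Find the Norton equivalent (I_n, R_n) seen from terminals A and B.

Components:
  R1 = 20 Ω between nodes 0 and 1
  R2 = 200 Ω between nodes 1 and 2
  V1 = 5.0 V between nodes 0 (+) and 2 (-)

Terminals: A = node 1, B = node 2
Find the Thévenin equivalent first; then I_n = V_th/R_th and R_n = R_th.
Step 1 — V_th is the open-circuit voltage V_A - V_B (nothing connected across the terminals).
Nodal analysis, taking node 2 as the 0 V reference.
Source V1 fixes V_0 = 5 V.
KCL at each unknown node (sum of currents leaving = 0; resistances in Ω):
  Node 1: (V_1 - 5)/20 + (V_1 - 0)/200 = 0
Collecting terms: 0.055 × V_1 = 0.25  =>  V_1 = 4.545 V
V_th = V_1 - V_2 = 4.545 - 0 = 4.545 V
Step 2 — R_th: zero the source — replace V1 by a short circuit (node 2 merges into node 0) — and find the resistance seen between A (node 1) and B (node 0).
Reduce the network between node 1 (A) and node 0 (B) by series/parallel combination:
  Rp1 = R1 ‖ R2 (parallel, both between nodes 0 and 1) = 1/(1/20 + 1/200) = 18.18 Ω
R_th = 18.18 Ω
I_n = V_th/R_th = 4.545/18.18 = 0.25 A, and R_n = R_th = 18.18 Ω

Final answer: I_n = 0.25 A, R_n = 18.18 Ω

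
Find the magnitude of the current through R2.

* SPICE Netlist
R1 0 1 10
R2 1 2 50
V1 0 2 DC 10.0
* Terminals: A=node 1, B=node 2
Nodal analysis, taking node 2 as the 0 V reference.
Source V1 fixes V_0 = 10 V.
KCL at each unknown node (sum of currents leaving = 0; resistances in Ω):
  Node 1: (V_1 - 10)/10 + (V_1 - 0)/50 = 0
Collecting terms: 0.12 × V_1 = 1  =>  V_1 = 8.333 V
I_R2 = (V_1 - V_2)/R2 = (8.333 - 0)/50 = 0.1667 A
|I_R2| = 0.1667 A

Final answer: |I_R2| = 0.1667 A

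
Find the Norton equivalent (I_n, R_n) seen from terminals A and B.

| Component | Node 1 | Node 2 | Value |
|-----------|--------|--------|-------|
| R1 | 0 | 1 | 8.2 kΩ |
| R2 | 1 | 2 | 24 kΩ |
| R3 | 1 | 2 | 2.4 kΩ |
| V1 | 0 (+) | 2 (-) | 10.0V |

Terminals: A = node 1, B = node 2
Find the Thévenin equivalent first; then I_n = V_th/R_th and R_n = R_th.
Step 1 — V_th is the open-circuit voltage V_A - V_B (nothing connected across the terminals).
Nodal analysis, taking node 2 as the 0 V reference.
Source V1 fixes V_0 = 10 V.
KCL at each unknown node (sum of currents leaving = 0; resistances in Ω):
  Node 1: (V_1 - 10)/8200 + (V_1 - 0)/24000 + (V_1 - 0)/2400 = 0
Collecting terms: 0.0005803 × V_1 = 0.00122  =>  V_1 = 2.102 V
V_th = V_1 - V_2 = 2.102 - 0 = 2.102 V
Step 2 — R_th: zero the source — replace V1 by a short circuit (node 2 merges into node 0) — and find the resistance seen between A (node 1) and B (node 0).
Reduce the network between node 1 (A) and node 0 (B) by series/parallel combination:
  Rp1 = R1 ‖ R2 ‖ R3 (parallel, all between nodes 0 and 1) = 1/(1/8200 + 1/24000 + 1/2400) = 1723 Ω
R_th = 1.723 kΩ
I_n = V_th/R_th = 2.102/1723 = 0.00122 A, and R_n = R_th = 1.723 kΩ

Final answer: I_n = 0.00122 A, R_n = 1.723 kΩ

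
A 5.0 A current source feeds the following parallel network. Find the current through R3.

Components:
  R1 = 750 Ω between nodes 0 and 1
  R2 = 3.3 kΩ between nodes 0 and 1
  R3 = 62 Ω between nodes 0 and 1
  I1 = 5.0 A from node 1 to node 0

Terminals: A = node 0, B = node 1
All resistors sit directly between nodes 0 and 1, so they are in parallel and share one voltage V; the full source current 5 A splits among them.
1/R_par = 1/750 + 1/3300 + 1/62 = 0.01777 S  =>  R_par = 56.29 Ω
V = I × R_par = 5 × 56.29 = 281.4 V
I_R3 = V/R3 = 281.4/62 = 4.539 A

Final answer: 4.539 A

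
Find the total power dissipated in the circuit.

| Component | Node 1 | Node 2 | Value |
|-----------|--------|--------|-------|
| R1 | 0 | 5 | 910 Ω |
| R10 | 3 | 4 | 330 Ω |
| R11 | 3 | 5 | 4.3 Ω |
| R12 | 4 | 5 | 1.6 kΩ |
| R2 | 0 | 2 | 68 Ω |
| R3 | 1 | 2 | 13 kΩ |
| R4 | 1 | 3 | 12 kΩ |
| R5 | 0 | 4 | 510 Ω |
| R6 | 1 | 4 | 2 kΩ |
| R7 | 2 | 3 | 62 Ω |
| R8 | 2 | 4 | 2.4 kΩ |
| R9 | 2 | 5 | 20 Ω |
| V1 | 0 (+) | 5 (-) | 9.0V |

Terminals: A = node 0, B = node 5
Nodal analysis, taking node 5 as the 0 V reference.
Source V1 fixes V_0 = 9 V.
KCL at each unknown node (sum of currents leaving = 0; resistances in Ω):
  Node 1: (V_1 - V_2)/13000 + (V_1 - V_3)/12000 + (V_1 - V_4)/2000 = 0
  Node 2: (V_2 - 9)/68 + (V_2 - V_1)/13000 + (V_2 - V_3)/62 + (V_2 - V_4)/2400 + (V_2 - 0)/20 = 0
  Node 3: (V_3 - V_1)/12000 + (V_3 - V_2)/62 + (V_3 - V_4)/330 + (V_3 - 0)/4.3 = 0
  Node 4: (V_4 - 9)/510 + (V_4 - V_1)/2000 + (V_4 - V_2)/2400 + (V_4 - V_3)/330 + (V_4 - 0)/1600 = 0
Collecting terms (coefficients in siemens):
  0.0006603·V_1 - 0.00007692·V_2 - 0.00008333·V_3 - 0.0005·V_4 = 0
  0.08133·V_2 - 0.00007692·V_1 - 0.01613·V_3 - 0.0004167·V_4 = 0.1324
  0.2518·V_3 - 0.00008333·V_1 - 0.01613·V_2 - 0.00303·V_4 = 0
  0.006533·V_4 - 0.0005·V_1 - 0.0004167·V_2 - 0.00303·V_3 = 0.01765
Solving these 4 simultaneous equations (Gaussian elimination) gives:
  V_1 = 2.538 V, V_2 = 1.674 V, V_3 = 0.145 V, V_4 = 3.07 V
Power in each resistor, P = (ΔV)²/R:
  P_R1 = (9 - 0)²/910 = 0.08901 W
  P_R2 = (9 - 1.674)²/68 = 0.7892 W
  P_R3 = (2.538 - 1.674)²/13000 = 0.00005738 W
  P_R4 = (2.538 - 0.145)²/12000 = 0.0004772 W
  P_R5 = (9 - 3.07)²/510 = 0.06896 W
  P_R6 = (2.538 - 3.07)²/2000 = 0.0001413 W
  P_R7 = (1.674 - 0.145)²/62 = 0.03772 W
  P_R8 = (1.674 - 3.07)²/2400 = 0.0008113 W
  P_R9 = (1.674 - 0)²/20 = 0.1402 W
  P_R10 = (0.145 - 3.07)²/330 = 0.02592 W
  P_R11 = (0.145 - 0)²/4.3 = 0.004891 W
  P_R12 = (3.07 - 0)²/1600 = 0.005889 W
P_total = P_R1 + P_R2 + P_R3 + P_R4 + P_R5 + P_R6 + P_R7 + P_R8 + P_R9 + P_R10 + P_R11 + P_R12 = 1.163 W

Final answer: 1.163 W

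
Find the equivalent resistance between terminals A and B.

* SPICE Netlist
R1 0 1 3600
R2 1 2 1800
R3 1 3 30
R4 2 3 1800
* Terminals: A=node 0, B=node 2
Reduce the network between node 0 (A) and node 2 (B) by series/parallel combination:
  Rs1 = R3 + R4 (series, joined only at node 3) = 30 + 1800 = 1830 Ω
  Rp1 = R2 ‖ Rs1 (parallel, both between nodes 1 and 2) = 1/(1/1800 + 1/1830) = 907.4 Ω
  Rs2 = R1 + Rp1 (series, joined only at node 1) = 3600 + 907.4 = 4507 Ω
R_eq = 4.507 kΩ

Final answer: 4.507 kΩ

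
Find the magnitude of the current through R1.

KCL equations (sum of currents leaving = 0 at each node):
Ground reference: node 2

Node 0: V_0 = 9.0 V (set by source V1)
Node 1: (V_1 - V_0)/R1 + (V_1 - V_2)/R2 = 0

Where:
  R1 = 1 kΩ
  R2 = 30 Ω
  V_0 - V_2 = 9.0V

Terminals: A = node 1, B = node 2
Nodal analysis, taking node 2 as the 0 V reference.
Source V1 fixes V_0 = 9 V.
KCL at each unknown node (sum of currents leaving = 0; resistances in Ω):
  Node 1: (V_1 - 9)/1000 + (V_1 - 0)/30 = 0
Collecting terms: 0.03433 × V_1 = 0.009  =>  V_1 = 0.2621 V
I_R1 = (V_0 - V_1)/R1 = (9 - 0.2621)/1000 = 0.008738 A
|I_R1| = 0.008738 A

Final answer: |I_R1| = 0.008738 A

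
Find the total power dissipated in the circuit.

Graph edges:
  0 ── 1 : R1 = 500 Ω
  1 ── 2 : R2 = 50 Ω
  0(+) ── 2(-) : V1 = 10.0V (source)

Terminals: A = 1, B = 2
Nodal analysis, taking node 2 as the 0 V reference.
Source V1 fixes V_0 = 10 V.
KCL at each unknown node (sum of currents leaving = 0; resistances in Ω):
  Node 1: (V_1 - 10)/500 + (V_1 - 0)/50 = 0
Collecting terms: 0.022 × V_1 = 0.02  =>  V_1 = 0.9091 V
Power in each resistor, P = (ΔV)²/R:
  P_R1 = (10 - 0.9091)²/500 = 0.1653 W
  P_R2 = (0.9091 - 0)²/50 = 0.01653 W
P_total = P_R1 + P_R2 = 0.1818 W

Final answer: 0.1818 W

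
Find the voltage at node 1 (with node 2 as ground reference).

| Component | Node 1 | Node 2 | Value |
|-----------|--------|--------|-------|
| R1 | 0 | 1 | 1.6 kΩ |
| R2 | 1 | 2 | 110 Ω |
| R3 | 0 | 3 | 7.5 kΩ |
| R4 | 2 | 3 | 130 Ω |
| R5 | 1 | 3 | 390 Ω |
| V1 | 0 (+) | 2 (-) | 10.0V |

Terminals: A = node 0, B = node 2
Nodal analysis, taking node 2 as the 0 V reference.
Source V1 fixes V_0 = 10 V.
KCL at each unknown node (sum of currents leaving = 0; resistances in Ω):
  Node 1: (V_1 - 10)/1600 + (V_1 - 0)/110 + (V_1 - V_3)/390 = 0
  Node 3: (V_3 - 10)/7500 + (V_3 - 0)/130 + (V_3 - V_1)/390 = 0
Collecting terms (coefficients in siemens):
  0.01228·V_1 - 0.002564·V_3 = 0.00625
  0.01039·V_3 - 0.002564·V_1 = 0.001333
Determinant D = (0.01228)(0.01039) - (-0.002564)(-0.002564) = 0.000121
V_1 = [(0.00625)(0.01039) - (-0.002564)(0.001333)]/D = 0.5649 V
V_3 = [(0.01228)(0.001333) - (0.00625)(-0.002564)]/D = 0.2677 V
The requested potential is V_1 = 0.5649 V.

Final answer: V_1 = 0.5649 V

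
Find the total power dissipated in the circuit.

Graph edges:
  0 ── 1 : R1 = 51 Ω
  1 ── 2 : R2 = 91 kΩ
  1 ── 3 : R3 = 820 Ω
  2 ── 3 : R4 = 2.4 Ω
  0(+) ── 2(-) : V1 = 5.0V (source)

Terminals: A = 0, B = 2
Nodal analysis, taking node 2 as the 0 V reference.
Source V1 fixes V_0 = 5 V.
KCL at each unknown node (sum of currents leaving = 0; resistances in Ω):
  Node 1: (V_1 - 5)/51 + (V_1 - 0)/91000 + (V_1 - V_3)/820 = 0
  Node 3: (V_3 - V_1)/820 + (V_3 - 0)/2.4 = 0
Collecting terms (coefficients in siemens):
  0.02084·V_1 - 0.00122·V_3 = 0.09804
  0.4179·V_3 - 0.00122·V_1 = 0
Determinant D = (0.02084)(0.4179) - (-0.00122)(-0.00122) = 0.008707
V_1 = [(0.09804)(0.4179) - (-0.00122)(0)]/D = 4.706 V
V_3 = [(0.02084)(0) - (0.09804)(-0.00122)]/D = 0.01373 V
Power in each resistor, P = (ΔV)²/R:
  P_R1 = (5 - 4.706)²/51 = 0.0017 W
  P_R2 = (4.706 - 0)²/91000 = 0.0002433 W
  P_R3 = (4.706 - 0.01373)²/820 = 0.02685 W
  P_R4 = (0 - 0.01373)²/2.4 = 0.00007857 W
P_total = P_R1 + P_R2 + P_R3 + P_R4 = 0.02887 W

Final answer: 0.02887 W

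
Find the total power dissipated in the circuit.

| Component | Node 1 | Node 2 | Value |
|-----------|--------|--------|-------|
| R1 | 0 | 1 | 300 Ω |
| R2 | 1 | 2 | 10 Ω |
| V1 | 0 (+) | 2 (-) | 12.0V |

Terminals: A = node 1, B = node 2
Nodal analysis, taking node 2 as the 0 V reference.
Source V1 fixes V_0 = 12 V.
KCL at each unknown node (sum of currents leaving = 0; resistances in Ω):
  Node 1: (V_1 - 12)/300 + (V_1 - 0)/10 = 0
Collecting terms: 0.1033 × V_1 = 0.04  =>  V_1 = 0.3871 V
Power in each resistor, P = (ΔV)²/R:
  P_R1 = (12 - 0.3871)²/300 = 0.4495 W
  P_R2 = (0.3871 - 0)²/10 = 0.01498 W
P_total = P_R1 + P_R2 = 0.4645 W

Final answer: 0.4645 W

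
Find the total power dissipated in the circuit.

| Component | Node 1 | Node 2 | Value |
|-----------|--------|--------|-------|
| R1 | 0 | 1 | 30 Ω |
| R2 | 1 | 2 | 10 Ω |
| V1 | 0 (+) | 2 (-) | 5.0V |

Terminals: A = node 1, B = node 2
Nodal analysis, taking node 2 as the 0 V reference.
Source V1 fixes V_0 = 5 V.
KCL at each unknown node (sum of currents leaving = 0; resistances in Ω):
  Node 1: (V_1 - 5)/30 + (V_1 - 0)/10 = 0
Collecting terms: 0.1333 × V_1 = 0.1667  =>  V_1 = 1.25 V
Power in each resistor, P = (ΔV)²/R:
  P_R1 = (5 - 1.25)²/30 = 0.4688 W
  P_R2 = (1.25 - 0)²/10 = 0.1562 W
P_total = P_R1 + P_R2 = 0.625 W

Final answer: 0.625 W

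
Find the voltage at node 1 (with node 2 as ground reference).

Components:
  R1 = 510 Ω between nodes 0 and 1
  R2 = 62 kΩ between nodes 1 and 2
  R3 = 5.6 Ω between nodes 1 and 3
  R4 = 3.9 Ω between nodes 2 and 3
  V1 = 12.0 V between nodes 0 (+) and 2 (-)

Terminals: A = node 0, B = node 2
Nodal analysis, taking node 2 as the 0 V reference.
Source V1 fixes V_0 = 12 V.
KCL at each unknown node (sum of currents leaving = 0; resistances in Ω):
  Node 1: (V_1 - 12)/510 + (V_1 - 0)/62000 + (V_1 - V_3)/5.6 = 0
  Node 3: (V_3 - V_1)/5.6 + (V_3 - 0)/3.9 = 0
Collecting terms (coefficients in siemens):
  0.1805·V_1 - 0.1786·V_3 = 0.02353
  0.435·V_3 - 0.1786·V_1 = 0
Determinant D = (0.1805)(0.435) - (-0.1786)(-0.1786) = 0.04665
V_1 = [(0.02353)(0.435) - (-0.1786)(0)]/D = 0.2194 V
V_3 = [(0.1805)(0) - (0.02353)(-0.1786)]/D = 0.09007 V
The requested potential is V_1 = 0.2194 V.

Final answer: V_1 = 0.2194 V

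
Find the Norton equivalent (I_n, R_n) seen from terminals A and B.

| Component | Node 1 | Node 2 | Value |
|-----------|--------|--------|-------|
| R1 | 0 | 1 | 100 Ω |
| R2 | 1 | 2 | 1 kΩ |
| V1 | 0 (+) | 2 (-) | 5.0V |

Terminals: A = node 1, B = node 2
Find the Thévenin equivalent first; then I_n = V_th/R_th and R_n = R_th.
Step 1 — V_th is the open-circuit voltage V_A - V_B (nothing connected across the terminals).
Nodal analysis, taking node 2 as the 0 V reference.
Source V1 fixes V_0 = 5 V.
KCL at each unknown node (sum of currents leaving = 0; resistances in Ω):
  Node 1: (V_1 - 5)/100 + (V_1 - 0)/1000 = 0
Collecting terms: 0.011 × V_1 = 0.05  =>  V_1 = 4.545 V
V_th = V_1 - V_2 = 4.545 - 0 = 4.545 V
Step 2 — R_th: zero the source — replace V1 by a short circuit (node 2 merges into node 0) — and find the resistance seen between A (node 1) and B (node 0).
Reduce the network between node 1 (A) and node 0 (B) by series/parallel combination:
  Rp1 = R1 ‖ R2 (parallel, both between nodes 0 and 1) = 1/(1/100 + 1/1000) = 90.91 Ω
R_th = 90.91 Ω
I_n = V_th/R_th = 4.545/90.91 = 0.05 A, and R_n = R_th = 90.91 Ω

Final answer: I_n = 0.05 A, R_n = 90.91 Ω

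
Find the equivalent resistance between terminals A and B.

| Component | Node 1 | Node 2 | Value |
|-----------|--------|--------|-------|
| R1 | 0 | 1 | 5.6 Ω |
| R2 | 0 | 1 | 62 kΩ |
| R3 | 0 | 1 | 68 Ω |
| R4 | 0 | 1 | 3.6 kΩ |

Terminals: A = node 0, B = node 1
Reduce the network between node 0 (A) and node 1 (B) by series/parallel combination:
  Rp1 = R1 ‖ R2 ‖ R3 ‖ R4 (parallel, all between nodes 0 and 1) = 1/(1/5.6 + 1/62000 + 1/68 + 1/3600) = 5.166 Ω
R_eq = 5.166 Ω

Final answer: 5.166 Ω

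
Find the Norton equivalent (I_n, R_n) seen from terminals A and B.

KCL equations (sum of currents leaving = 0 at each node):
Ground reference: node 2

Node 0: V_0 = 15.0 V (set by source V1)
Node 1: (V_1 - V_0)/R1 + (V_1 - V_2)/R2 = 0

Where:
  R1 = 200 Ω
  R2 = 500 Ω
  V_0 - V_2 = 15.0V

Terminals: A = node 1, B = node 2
Find the Thévenin equivalent first; then I_n = V_th/R_th and R_n = R_th.
Step 1 — V_th is the open-circuit voltage V_A - V_B (nothing connected across the terminals).
Nodal analysis, taking node 2 as the 0 V reference.
Source V1 fixes V_0 = 15 V.
KCL at each unknown node (sum of currents leaving = 0; resistances in Ω):
  Node 1: (V_1 - 15)/200 + (V_1 - 0)/500 = 0
Collecting terms: 0.007 × V_1 = 0.075  =>  V_1 = 10.71 V
V_th = V_1 - V_2 = 10.71 - 0 = 10.71 V
Step 2 — R_th: zero the source — replace V1 by a short circuit (node 2 merges into node 0) — and find the resistance seen between A (node 1) and B (node 0).
Reduce the network between node 1 (A) and node 0 (B) by series/parallel combination:
  Rp1 = R1 ‖ R2 (parallel, both between nodes 0 and 1) = 1/(1/200 + 1/500) = 142.9 Ω
R_th = 142.9 Ω
I_n = V_th/R_th = 10.71/142.9 = 0.075 A, and R_n = R_th = 142.9 Ω

Final answer: I_n = 0.075 A, R_n = 142.9 Ω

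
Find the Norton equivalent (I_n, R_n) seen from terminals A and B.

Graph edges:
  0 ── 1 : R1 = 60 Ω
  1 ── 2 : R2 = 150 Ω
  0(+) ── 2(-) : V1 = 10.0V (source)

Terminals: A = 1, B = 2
Find the Thévenin equivalent first; then I_n = V_th/R_th and R_n = R_th.
Step 1 — V_th is the open-circuit voltage V_A - V_B (nothing connected across the terminals).
Nodal analysis, taking node 2 as the 0 V reference.
Source V1 fixes V_0 = 10 V.
KCL at each unknown node (sum of currents leaving = 0; resistances in Ω):
  Node 1: (V_1 - 10)/60 + (V_1 - 0)/150 = 0
Collecting terms: 0.02333 × V_1 = 0.1667  =>  V_1 = 7.143 V
V_th = V_1 - V_2 = 7.143 - 0 = 7.143 V
Step 2 — R_th: zero the source — replace V1 by a short circuit (node 2 merges into node 0) — and find the resistance seen between A (node 1) and B (node 0).
Reduce the network between node 1 (A) and node 0 (B) by series/parallel combination:
  Rp1 = R1 ‖ R2 (parallel, both between nodes 0 and 1) = 1/(1/60 + 1/150) = 42.86 Ω
R_th = 42.86 Ω
I_n = V_th/R_th = 7.143/42.86 = 0.1667 A, and R_n = R_th = 42.86 Ω

Final answer: I_n = 0.1667 A, R_n = 42.86 Ω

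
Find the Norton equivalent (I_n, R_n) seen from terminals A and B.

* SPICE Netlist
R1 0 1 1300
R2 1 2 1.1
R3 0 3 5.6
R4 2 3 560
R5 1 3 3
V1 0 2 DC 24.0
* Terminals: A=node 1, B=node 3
Find the Thévenin equivalent first; then I_n = V_th/R_th and R_n = R_th.
Step 1 — V_th is the open-circuit voltage V_A - V_B (nothing connected across the terminals).
Nodal analysis, taking node 2 as the 0 V reference.
Source V1 fixes V_0 = 24 V.
KCL at each unknown node (sum of currents leaving = 0; resistances in Ω):
  Node 1: (V_1 - 24)/1300 + (V_1 - 0)/1.1 + (V_1 - V_3)/3 = 0
  Node 3: (V_3 - 24)/5.6 + (V_3 - 0)/560 + (V_3 - V_1)/3 = 0
Collecting terms (coefficients in siemens):
  1.243·V_1 - 0.3333·V_3 = 0.01846
  0.5137·V_3 - 0.3333·V_1 = 4.286
Determinant D = (1.243)(0.5137) - (-0.3333)(-0.3333) = 0.5275
V_1 = [(0.01846)(0.5137) - (-0.3333)(4.286)]/D = 2.726 V
V_3 = [(1.243)(4.286) - (0.01846)(-0.3333)]/D = 10.11 V
V_th = V_1 - V_3 = 2.726 - 10.11 = -7.386 V
Step 2 — R_th: zero the source — replace V1 by a short circuit (node 2 merges into node 0) — and find the resistance seen between A (node 1) and B (node 3).
Reduce the network between node 1 (A) and node 3 (B) by series/parallel combination:
  Rp1 = R1 ‖ R2 (parallel, both between nodes 0 and 1) = 1/(1/1300 + 1/1.1) = 1.099 Ω
  Rp2 = R3 ‖ R4 (parallel, both between nodes 0 and 3) = 1/(1/5.6 + 1/560) = 5.545 Ω
  Rs1 = Rp1 + Rp2 (series, joined only at node 0) = 1.099 + 5.545 = 6.644 Ω
  Rp3 = R5 ‖ Rs1 (parallel, both between nodes 1 and 3) = 1/(1/3 + 1/6.644) = 2.067 Ω
R_th = 2.067 Ω
I_n = V_th/R_th = -7.386/2.067 = -3.574 A, and R_n = R_th = 2.067 Ω

Final answer: I_n = -3.574 A, R_n = 2.067 Ω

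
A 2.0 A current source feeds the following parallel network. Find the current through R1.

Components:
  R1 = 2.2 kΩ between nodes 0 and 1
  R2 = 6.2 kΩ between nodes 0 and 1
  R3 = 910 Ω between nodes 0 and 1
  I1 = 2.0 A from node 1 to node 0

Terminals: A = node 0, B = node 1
All resistors sit directly between nodes 0 and 1, so they are in parallel and share one voltage V; the full source current 2 A splits among them.
1/R_par = 1/2200 + 1/6200 + 1/910 = 0.001715 S  =>  R_par = 583.2 Ω
V = I × R_par = 2 × 583.2 = 1166 V
I_R1 = V/R1 = 1166/2200 = 0.5302 A

Final answer: 0.5302 A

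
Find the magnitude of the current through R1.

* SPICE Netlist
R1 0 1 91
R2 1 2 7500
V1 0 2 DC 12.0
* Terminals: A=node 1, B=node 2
Nodal analysis, taking node 2 as the 0 V reference.
Source V1 fixes V_0 = 12 V.
KCL at each unknown node (sum of currents leaving = 0; resistances in Ω):
  Node 1: (V_1 - 12)/91 + (V_1 - 0)/7500 = 0
Collecting terms: 0.01112 × V_1 = 0.1319  =>  V_1 = 11.86 V
I_R1 = (V_0 - V_1)/R1 = (12 - 11.86)/91 = 0.001581 A
|I_R1| = 0.001581 A

Final answer: |I_R1| = 0.001581 A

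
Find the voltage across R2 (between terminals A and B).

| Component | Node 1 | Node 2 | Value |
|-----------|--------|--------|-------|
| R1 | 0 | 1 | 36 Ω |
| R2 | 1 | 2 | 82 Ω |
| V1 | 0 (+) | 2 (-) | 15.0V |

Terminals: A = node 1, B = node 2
R1 and R2 are in series across V1 (node 0 → node 1 → node 2), and the output A–B is taken across R2, so this is a voltage divider.
Series current: I = V1/(R1 + R2) = 15/(36 + 82) = 15/118 = 0.1271 A
V_R2 = I × R2 = V1 × R2/(R1 + R2) = 15 × 82/118 = 10.42 V

Final answer: 10.42 V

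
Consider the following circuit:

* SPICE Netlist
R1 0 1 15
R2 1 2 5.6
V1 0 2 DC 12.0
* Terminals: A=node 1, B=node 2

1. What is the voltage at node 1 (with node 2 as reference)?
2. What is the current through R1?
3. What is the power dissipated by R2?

Nodal analysis, taking node 2 as the 0 V reference.
Source V1 fixes V_0 = 12 V.
KCL at each unknown node (sum of currents leaving = 0; resistances in Ω):
  Node 1: (V_1 - 12)/15 + (V_1 - 0)/5.6 = 0
Collecting terms: 0.2452 × V_1 = 0.8  =>  V_1 = 3.262 V
Part 1:
  Read off the nodal solution: V_1 = 3.262 V
Part 2:
  I_R1 = (V_0 - V_1)/R1 = (12 - 3.262)/15 = 0.5825 A
  Magnitude: I_R1 = 0.5825 A
Part 3:
  I_R2 = (V_1 - V_2)/R2 = (3.262 - 0)/5.6 = 0.5825 A
  P_R2 = I_R2² × R2 = (0.5825)² × 5.6 = 1.9 W

Final answers:
1. V_1 = 3.262 V
2. I_R1 = 0.5825 A
3. P_R2 = 1.9 W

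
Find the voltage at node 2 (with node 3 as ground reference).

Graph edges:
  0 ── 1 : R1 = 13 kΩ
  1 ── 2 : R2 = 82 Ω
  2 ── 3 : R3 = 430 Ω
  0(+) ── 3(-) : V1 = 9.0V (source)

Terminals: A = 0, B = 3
Nodal analysis, taking node 3 as the 0 V reference.
Source V1 fixes V_0 = 9 V.
KCL at each unknown node (sum of currents leaving = 0; resistances in Ω):
  Node 1: (V_1 - 9)/13000 + (V_1 - V_2)/82 = 0
  Node 2: (V_2 - V_1)/82 + (V_2 - 0)/430 = 0
Collecting terms (coefficients in siemens):
  0.01227·V_1 - 0.0122·V_2 = 0.0006923
  0.01452·V_2 - 0.0122·V_1 = 0
Determinant D = (0.01227)(0.01452) - (-0.0122)(-0.0122) = 0.00002948
V_1 = [(0.0006923)(0.01452) - (-0.0122)(0)]/D = 0.341 V
V_2 = [(0.01227)(0) - (0.0006923)(-0.0122)]/D = 0.2864 V
The requested potential is V_2 = 0.2864 V.

Final answer: V_2 = 0.2864 V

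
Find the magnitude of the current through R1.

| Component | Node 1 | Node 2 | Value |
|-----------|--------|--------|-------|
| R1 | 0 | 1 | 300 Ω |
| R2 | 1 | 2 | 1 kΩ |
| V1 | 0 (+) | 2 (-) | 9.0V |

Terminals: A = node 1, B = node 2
Nodal analysis, taking node 2 as the 0 V reference.
Source V1 fixes V_0 = 9 V.
KCL at each unknown node (sum of currents leaving = 0; resistances in Ω):
  Node 1: (V_1 - 9)/300 + (V_1 - 0)/1000 = 0
Collecting terms: 0.004333 × V_1 = 0.03  =>  V_1 = 6.923 V
I_R1 = (V_0 - V_1)/R1 = (9 - 6.923)/300 = 0.006923 A
|I_R1| = 0.006923 A

Final answer: |I_R1| = 0.006923 A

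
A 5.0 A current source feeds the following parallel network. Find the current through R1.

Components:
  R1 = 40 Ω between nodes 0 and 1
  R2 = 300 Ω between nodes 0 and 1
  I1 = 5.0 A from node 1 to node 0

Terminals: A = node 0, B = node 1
All resistors sit directly between nodes 0 and 1, so they are in parallel and share one voltage V; the full source current 5 A splits among them.
1/R_par = 1/40 + 1/300 = 0.02833 S  =>  R_par = 35.29 Ω
V = I × R_par = 5 × 35.29 = 176.5 V
I_R1 = V/R1 = 176.5/40 = 4.412 A

Final answer: 4.412 A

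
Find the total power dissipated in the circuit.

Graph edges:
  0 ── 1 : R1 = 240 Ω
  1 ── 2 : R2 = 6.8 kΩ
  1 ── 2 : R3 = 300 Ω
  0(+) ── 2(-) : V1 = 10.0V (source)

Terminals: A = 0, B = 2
Nodal analysis, taking node 2 as the 0 V reference.
Source V1 fixes V_0 = 10 V.
KCL at each unknown node (sum of currents leaving = 0; resistances in Ω):
  Node 1: (V_1 - 10)/240 + (V_1 - 0)/6800 + (V_1 - 0)/300 = 0
Collecting terms: 0.007647 × V_1 = 0.04167  =>  V_1 = 5.449 V
Power in each resistor, P = (ΔV)²/R:
  P_R1 = (10 - 5.449)²/240 = 0.08631 W
  P_R2 = (5.449 - 0)²/6800 = 0.004366 W
  P_R3 = (5.449 - 0)²/300 = 0.09896 W
P_total = P_R1 + P_R2 + P_R3 = 0.1896 W

Final answer: 0.1896 W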